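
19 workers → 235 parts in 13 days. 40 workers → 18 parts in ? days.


Days ∝ work / workers, so d₂ = d₁ × (m₁/m₂) × (w₂/w₁)
Workers factor (inverse): 19/40 = 0.4750
Work factor (direct): 18/235 ≈ 0.0766
d₂ = 13 × 19/40 × 18/235 = (13 × 19 × 18) / (40 × 235) = 4446/9400
≈ 0.47 days

0.47 days


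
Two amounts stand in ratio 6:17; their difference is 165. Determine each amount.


Let A = 6k, B = 17k.
17k - 6k = 165
11k = 165 → k = 165/11 = 15
A = 6×15 = 90, B = 17×15 = 255
= A = 90, B = 255

A = 90, B = 255


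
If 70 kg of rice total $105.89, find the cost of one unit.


Unit rate = total / quantity
= 105.89 / 70
= $1.51 per unit

$1.51 per unit


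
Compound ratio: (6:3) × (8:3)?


Compound ratio = (6×8) : (3×3)
= 48:9
GCD = 3
= 16:3

16:3


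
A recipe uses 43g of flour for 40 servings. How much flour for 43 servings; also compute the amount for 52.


Direct proportion: y/x = constant
k = 43/40 = 1.0750
y at x=43: k × 43 = 43 × 43 / 40 = 1849/40 ≈ 46.23
y at x=52: k × 52 = 43 × 52 / 40 = 2236/40 = 55.90
= 46.23 and 55.90

46.23 and 55.90


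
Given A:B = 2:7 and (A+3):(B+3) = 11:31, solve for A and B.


Let A = 2k, B = 7k.
(2k + 3) / (7k + 3) = 11/31
Cross-multiply: 31(2k + 3) = 11(7k + 3)
62k + 93 = 77k + 33
62k - 77k = 33 - 93
-15k = -60
k = -60/-15 = 4
A = 2×4 = 8, B = 7×4 = 28
= A = 8, B = 28

A = 8, B = 28


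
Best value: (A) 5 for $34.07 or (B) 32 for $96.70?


Deal A: $34.07/5 = $6.8140/unit
Deal B: $96.70/32 = $3.0219/unit
B is cheaper per unit
= Deal B

Deal B


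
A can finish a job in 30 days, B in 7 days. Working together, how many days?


Rate of A = 1/30 per day
Rate of B = 1/7 per day
Combined rate = 1/30 + 1/7 = 37/210 ≈ 0.1762 per day
Days = 1 / combined rate = 210/37
≈ 5.68 days

5.68 days


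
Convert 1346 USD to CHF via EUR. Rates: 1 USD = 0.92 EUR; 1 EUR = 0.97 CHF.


Step 1: 1346 USD × 0.92 = 1238.32 EUR
Step 2: 1238.32 EUR × 0.97 = 1201.17 CHF
Implied rate USD→CHF = 0.92 × 0.97 = 0.8924
= 1201.17 CHF

1201.17 CHF


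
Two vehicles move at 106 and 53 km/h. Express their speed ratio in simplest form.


Ratio = 106:53
GCD = 53
Simplified = 2:1
Time ratio (same distance) = 1:2
Speed ratio = 2:1

2:1


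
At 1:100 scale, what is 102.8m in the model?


Model size = real / scale
= 102.8 / 100
= 1.0280 m

1.0280 m


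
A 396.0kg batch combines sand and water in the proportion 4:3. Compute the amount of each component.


Total parts = 4 + 3 = 7
sand: 396.0 × 4/7 = 226.3kg
water: 396.0 × 3/7 = 169.7kg
= 226.3kg and 169.7kg

226.3kg and 169.7kg


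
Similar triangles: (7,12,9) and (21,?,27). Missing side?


Scale factor = 21/7 = 3
Missing side = 12 × 3
= 36.0

36.0


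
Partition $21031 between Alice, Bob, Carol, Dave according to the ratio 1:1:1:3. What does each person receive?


Total parts = 1 + 1 + 1 + 3 = 6
Alice: 21031 × 1/6 = 3505.17
Bob: 21031 × 1/6 = 3505.17
Carol: 21031 × 1/6 = 3505.17
Dave: 21031 × 3/6 = 10515.50
= Alice: $3505.17, Bob: $3505.17, Carol: $3505.17, Dave: $10515.50

Alice: $3505.17, Bob: $3505.17, Carol: $3505.17, Dave: $10515.50


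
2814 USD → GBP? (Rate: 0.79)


Amount × rate = 2814 × 0.79
= 2223.06 GBP

2223.06 GBP


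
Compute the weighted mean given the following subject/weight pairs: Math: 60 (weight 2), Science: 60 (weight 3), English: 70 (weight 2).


Numerator = 60×2 + 60×3 + 70×2
= 120 + 180 + 140
= 440
Total weight = 7
Weighted avg = 440/7
= 62.86

62.86


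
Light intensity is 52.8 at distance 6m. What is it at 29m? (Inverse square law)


I₁d₁² = I₂d₂²
I₂ = I₁ × (d₁/d₂)²
= 52.8 × (6/29)²
= 52.8 × 36/841
= 1900.8/841
≈ 2.2602

2.2602


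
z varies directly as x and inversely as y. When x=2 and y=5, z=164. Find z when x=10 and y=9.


z = k·x/y
Solve for k using the known point: k = z·y/x = 164×5/2 = 820/2 = 410.0000
Now evaluate at x=10, y=9:
z = k × 10 / 9 = (820 × 10) / (2 × 9) = 8200/18
≈ 455.5556

455.5556


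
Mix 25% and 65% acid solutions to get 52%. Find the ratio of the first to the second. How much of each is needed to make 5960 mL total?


Let x parts of 25% mix with y parts of 65%.
25x + 65y = 52(x + y)
25x + 65y = 52x + 52y
x(25 - 52) = y(52 - 65)
x/y = (65 - 52)/(52 - 25) = 13/27
Simplify: 13:27
Total parts = 40; one part = 5960/40 = 149.00 mL
25% solution: 13×149.00 = 1937.00 mL
65% solution: 27×149.00 = 4023.00 mL
= ratio 13:27; 1937.00 mL and 4023.00 mL

ratio 13:27; 1937.00 mL and 4023.00 mL


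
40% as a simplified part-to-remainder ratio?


40% means 40 parts out of 100; remainder = 60
Part : remainder = 40:60
GCD = 20
= 2:3

2:3


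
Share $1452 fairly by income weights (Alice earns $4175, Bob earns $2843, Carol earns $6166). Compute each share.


Total income = 4175 + 2843 + 6166 = $13184
Alice: $1452 × 4175/13184 = $459.81
Bob: $1452 × 2843/13184 = $313.11
Carol: $1452 × 6166/13184 = $679.08
= Alice: $459.81, Bob: $313.11, Carol: $679.08

Alice: $459.81, Bob: $313.11, Carol: $679.08


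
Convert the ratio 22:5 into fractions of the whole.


Total parts = 22 + 5 = 27
First part: 22/27 = 22/27
Second part: 5/27 = 5/27
= 22/27 and 5/27

22/27 and 5/27


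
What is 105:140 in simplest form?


GCD(105, 140) = 35
105/35 : 140/35
= 3:4

3:4


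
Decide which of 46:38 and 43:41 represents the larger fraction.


46/38 = 1.2105
43/41 = 1.0488
1.2105 > 1.0488, so 46:38 is greater
= 46:38

46:38


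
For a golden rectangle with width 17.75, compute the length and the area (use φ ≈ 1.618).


φ = (1 + √5) / 2 ≈ 1.618
Length = width × φ = 17.75 × 1.618 = 28.7195
≈ 28.72
Area = width × length = 17.75 × 28.7195 = 509.771125 ≈ 509.77
= Length: 28.72, Area: 509.77

Length: 28.72, Area: 509.77


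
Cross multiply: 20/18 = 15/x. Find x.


Cross multiply: 20 × x = 18 × 15
20x = 270
x = 270 / 20
= 13.50

13.50


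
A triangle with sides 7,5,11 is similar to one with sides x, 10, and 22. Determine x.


Scale factor = 10/5 = 2
Missing side = 7 × 2
= 14.0

14.0


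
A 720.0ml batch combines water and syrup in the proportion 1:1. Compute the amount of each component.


Total parts = 1 + 1 = 2
water: 720.0 × 1/2 = 360.0ml
syrup: 720.0 × 1/2 = 360.0ml
= 360.0ml and 360.0ml

360.0ml and 360.0ml


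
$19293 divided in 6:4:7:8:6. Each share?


Total parts = 6 + 4 + 7 + 8 + 6 = 31
Part 1: 19293 × 6/31 = 3734.13
Part 2: 19293 × 4/31 = 2489.42
Part 3: 19293 × 7/31 = 4356.48
Part 4: 19293 × 8/31 = 4978.84
Part 5: 19293 × 6/31 = 3734.13
= Part 1: $3734.13, Part 2: $2489.42, Part 3: $4356.48, Part 4: $4978.84, Part 5: $3734.13

Part 1: $3734.13, Part 2: $2489.42, Part 3: $4356.48, Part 4: $4978.84, Part 5: $3734.13


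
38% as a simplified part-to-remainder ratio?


38% means 38 parts out of 100; remainder = 62
Part : remainder = 38:62
GCD = 2
= 19:31

19:31


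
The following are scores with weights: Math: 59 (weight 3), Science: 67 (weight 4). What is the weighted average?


Numerator = 59×3 + 67×4
= 177 + 268
= 445
Total weight = 7
Weighted avg = 445/7
= 63.57

63.57


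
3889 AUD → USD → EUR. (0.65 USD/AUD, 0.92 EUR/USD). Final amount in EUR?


Step 1: 3889 AUD × 0.65 = 2527.85 USD
Step 2: 2527.85 USD × 0.92 = 2325.62 EUR
Implied rate AUD→EUR = 0.65 × 0.92 = 0.5980
= 2325.62 EUR

2325.62 EUR


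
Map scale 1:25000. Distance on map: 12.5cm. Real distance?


Real distance = map distance × scale
= 12.5cm × 25000
= 312500 cm = 3125.0 m
= 3.125 km

3.125 km


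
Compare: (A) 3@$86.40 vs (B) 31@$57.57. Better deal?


Deal A: $86.40/3 = $28.8000/unit
Deal B: $57.57/31 = $1.8571/unit
B is cheaper per unit
= Deal B

Deal B


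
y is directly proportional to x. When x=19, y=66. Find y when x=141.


Direct proportion: y/x = constant
k = 66/19 ≈ 3.4737
y₂ = k × 141 = 66 × 141 / 19 = 9306/19
≈ 489.79

489.79


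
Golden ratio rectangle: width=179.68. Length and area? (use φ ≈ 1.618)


φ = (1 + √5) / 2 ≈ 1.618
Length = width × φ = 179.68 × 1.618 = 290.72224
≈ 290.72
Area = width × length = 179.68 × 290.72224 = 52236.9720832 ≈ 52236.97
= Length: 290.72, Area: 52236.97

Length: 290.72, Area: 52236.97


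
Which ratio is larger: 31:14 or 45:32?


31/14 = 2.2143
45/32 = 1.4062
2.2143 > 1.4062, so 31:14 is greater
= 31:14

31:14


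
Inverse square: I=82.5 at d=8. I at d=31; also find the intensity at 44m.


I₁d₁² = I₂d₂²
I at 31m = 82.5 × (8/31)² = 82.5 × 64/961 = 5280/961 ≈ 5.4943
I at 44m = 82.5 × (8/44)² = 82.5 × 64/1936 = 5280/1936 ≈ 2.7273
= 5.4943 and 2.7273

5.4943 and 2.7273


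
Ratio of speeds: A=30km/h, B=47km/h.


Ratio = 30:47
GCD = 1
Simplified = 30:47
Time ratio (same distance) = 47:30
Speed ratio = 30:47

30:47


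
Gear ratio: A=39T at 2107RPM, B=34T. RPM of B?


Gear ratio = 39:34 = 39:34
RPM_B = RPM_A × (teeth_A / teeth_B)
= 2107 × (39/34)
= 2416.9 RPM

2416.9 RPM


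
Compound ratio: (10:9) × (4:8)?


Compound ratio = (10×4) : (9×8)
= 40:72
GCD = 8
= 5:9

5:9


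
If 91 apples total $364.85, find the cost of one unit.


Unit rate = total / quantity
= 364.85 / 91
= $4.01 per unit

$4.01 per unit


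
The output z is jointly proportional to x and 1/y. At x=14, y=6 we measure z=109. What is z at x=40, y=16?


z = k·x/y
Solve for k using the known point: k = z·y/x = 109×6/14 = 654/14 ≈ 46.7143
Now evaluate at x=40, y=16:
z = k × 40 / 16 = (654 × 40) / (14 × 16) = 26160/224
≈ 116.7857

116.7857


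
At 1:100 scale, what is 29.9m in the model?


Model size = real / scale
= 29.9 / 100
= 0.2990 m

0.2990 m


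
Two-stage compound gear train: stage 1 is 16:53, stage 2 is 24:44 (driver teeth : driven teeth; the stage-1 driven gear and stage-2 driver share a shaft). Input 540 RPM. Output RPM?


Stage 1: RPM_B = RPM_A × t_A/t_B = 540 × 16/53 = 8640/53 ≈ 163.02
B and C share a shaft → RPM_C = RPM_B
Stage 2: RPM_D = RPM_C × t_C/t_D = RPM_A × (t_A×t_C)/(t_B×t_D)
Overall ratio = (16×24)/(53×44) = 384/2332
RPM_D = 540 × 384/2332 = 207360/2332
≈ 88.92 RPM

88.92 RPM


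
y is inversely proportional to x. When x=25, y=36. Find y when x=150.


Inverse proportion: x × y = constant
k = 25 × 36 = 900
y₂ = k / 150 = 900 / 150
= 6.00

6.00


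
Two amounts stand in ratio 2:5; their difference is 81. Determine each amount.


Let A = 2k, B = 5k.
5k - 2k = 81
3k = 81 → k = 81/3 = 27
A = 2×27 = 54, B = 5×27 = 135
= A = 54, B = 135

A = 54, B = 135


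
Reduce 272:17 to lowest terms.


GCD(272, 17) = 17
272/17 : 17/17
= 16:1

16:1


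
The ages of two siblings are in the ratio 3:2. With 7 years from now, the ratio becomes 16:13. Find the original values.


Let A = 3k, B = 2k.
(3k + 7) / (2k + 7) = 16/13
Cross-multiply: 13(3k + 7) = 16(2k + 7)
39k + 91 = 32k + 112
39k - 32k = 112 - 91
7k = 21
k = 21/7 = 3
A = 3×3 = 9, B = 2×3 = 6
= A = 9, B = 6

A = 9, B = 6


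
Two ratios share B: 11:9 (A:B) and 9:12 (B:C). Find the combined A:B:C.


Match B: multiply A:B by 9 → 99:81
Multiply B:C by 9 → 81:108
Combined: 99:81:108
GCD = 9
= 11:9:12

11:9:12


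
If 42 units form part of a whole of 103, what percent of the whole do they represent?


Percentage = (part / whole) × 100
= (42 / 103) × 100
≈ 40.78%

40.78%


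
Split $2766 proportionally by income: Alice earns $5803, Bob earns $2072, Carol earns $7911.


Total income = 5803 + 2072 + 7911 = $15786
Alice: $2766 × 5803/15786 = $1016.79
Bob: $2766 × 2072/15786 = $363.05
Carol: $2766 × 7911/15786 = $1386.15
= Alice: $1016.79, Bob: $363.05, Carol: $1386.15

Alice: $1016.79, Bob: $363.05, Carol: $1386.15


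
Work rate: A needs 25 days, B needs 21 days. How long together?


Rate of A = 1/25 per day
Rate of B = 1/21 per day
Combined rate = 1/25 + 1/21 = 46/525 ≈ 0.0876 per day
Days = 1 / combined rate = 525/46
≈ 11.41 days

11.41 days


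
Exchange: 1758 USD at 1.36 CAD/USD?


Amount × rate = 1758 × 1.36
= 2390.88 CAD

2390.88 CAD


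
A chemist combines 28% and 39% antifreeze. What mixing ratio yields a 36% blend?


Let x parts of 28% mix with y parts of 39%.
28x + 39y = 36(x + y)
28x + 39y = 36x + 36y
x(28 - 36) = y(36 - 39)
x/y = (39 - 36)/(36 - 28) = 3/8
Simplify: 3:8
= 3:8

3:8


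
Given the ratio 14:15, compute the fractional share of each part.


Total parts = 14 + 15 = 29
First part: 14/29 = 14/29
Second part: 15/29 = 15/29
= 14/29 and 15/29

14/29 and 15/29


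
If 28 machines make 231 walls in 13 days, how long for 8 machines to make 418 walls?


Days ∝ work / workers, so d₂ = d₁ × (m₁/m₂) × (w₂/w₁)
Workers factor (inverse): 28/8 = 3.5000
Work factor (direct): 418/231 ≈ 1.8095
d₂ = 13 × 28/8 × 418/231 = (13 × 28 × 418) / (8 × 231) = 152152/1848
≈ 82.33 days

82.33 days


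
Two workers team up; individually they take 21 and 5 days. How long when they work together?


Rate of A = 1/21 per day
Rate of B = 1/5 per day
Combined rate = 1/21 + 1/5 = 26/105 ≈ 0.2476 per day
Days = 1 / combined rate = 105/26
≈ 4.04 days

4.04 days


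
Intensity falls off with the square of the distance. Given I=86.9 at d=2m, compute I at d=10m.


I₁d₁² = I₂d₂²
I₂ = I₁ × (d₁/d₂)²
= 86.9 × (2/10)²
= 86.9 × 4/100
= 347.6/100
= 3.4760

3.4760


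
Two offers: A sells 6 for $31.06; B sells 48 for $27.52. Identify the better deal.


Deal A: $31.06/6 = $5.1767/unit
Deal B: $27.52/48 = $0.5733/unit
B is cheaper per unit
= Deal B

Deal B


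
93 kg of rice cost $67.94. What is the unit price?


Unit rate = total / quantity
= 67.94 / 93
= $0.73 per unit

$0.73 per unit


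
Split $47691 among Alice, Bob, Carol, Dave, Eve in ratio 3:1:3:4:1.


Total parts = 3 + 1 + 3 + 4 + 1 = 12
Alice: 47691 × 3/12 = 11922.75
Bob: 47691 × 1/12 = 3974.25
Carol: 47691 × 3/12 = 11922.75
Dave: 47691 × 4/12 = 15897.00
Eve: 47691 × 1/12 = 3974.25
= Alice: $11922.75, Bob: $3974.25, Carol: $11922.75, Dave: $15897.00, Eve: $3974.25

Alice: $11922.75, Bob: $3974.25, Carol: $11922.75, Dave: $15897.00, Eve: $3974.25


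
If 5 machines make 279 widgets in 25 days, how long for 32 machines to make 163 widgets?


Days ∝ work / workers, so d₂ = d₁ × (m₁/m₂) × (w₂/w₁)
Workers factor (inverse): 5/32 ≈ 0.1563
Work factor (direct): 163/279 ≈ 0.5842
d₂ = 25 × 5/32 × 163/279 = (25 × 5 × 163) / (32 × 279) = 20375/8928
≈ 2.28 days

2.28 days


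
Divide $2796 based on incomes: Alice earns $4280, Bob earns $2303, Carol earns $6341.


Total income = 4280 + 2303 + 6341 = $12924
Alice: $2796 × 4280/12924 = $925.94
Bob: $2796 × 2303/12924 = $498.23
Carol: $2796 × 6341/12924 = $1371.82
= Alice: $925.94, Bob: $498.23, Carol: $1371.82

Alice: $925.94, Bob: $498.23, Carol: $1371.82


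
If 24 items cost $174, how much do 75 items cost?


Direct proportion: y/x = constant
k = 174/24 = 7.2500
y₂ = k × 75 = 174 × 75 / 24 = 13050/24
= 543.75

543.75


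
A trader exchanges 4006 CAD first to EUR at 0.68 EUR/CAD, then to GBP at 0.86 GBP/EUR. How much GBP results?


Step 1: 4006 CAD × 0.68 = 2724.08 EUR
Step 2: 2724.08 EUR × 0.86 = 2342.71 GBP
Implied rate CAD→GBP = 0.68 × 0.86 = 0.5848
= 2342.71 GBP

2342.71 GBP


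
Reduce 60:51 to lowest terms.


GCD(60, 51) = 3
60/3 : 51/3
= 20:17

20:17


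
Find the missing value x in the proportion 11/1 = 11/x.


Cross multiply: 11 × x = 1 × 11
11x = 11
x = 11 / 11
= 1.00

1.00


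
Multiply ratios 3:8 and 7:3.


Compound ratio = (3×7) : (8×3)
= 21:24
GCD = 3
= 7:8

7:8


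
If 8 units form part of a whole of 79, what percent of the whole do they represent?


Percentage = (part / whole) × 100
= (8 / 79) × 100
≈ 10.13%

10.13%


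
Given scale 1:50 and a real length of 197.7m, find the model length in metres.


Model size = real / scale
= 197.7 / 50
= 3.9540 m

3.9540 m


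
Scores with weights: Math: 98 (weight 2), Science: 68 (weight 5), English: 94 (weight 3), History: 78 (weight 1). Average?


Numerator = 98×2 + 68×5 + 94×3 + 78×1
= 196 + 340 + 282 + 78
= 896
Total weight = 11
Weighted avg = 896/11
= 81.45

81.45


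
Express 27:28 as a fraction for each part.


Total parts = 27 + 28 = 55
First part: 27/55 = 27/55
Second part: 28/55 = 28/55
= 27/55 and 28/55

27/55 and 28/55


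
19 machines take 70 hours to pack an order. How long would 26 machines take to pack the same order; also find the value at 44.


Inverse proportion: x × y = constant
k = 19 × 70 = 1330
At x=26: k/26 = 51.15
At x=44: k/44 = 30.23
= 51.15 and 30.23

51.15 and 30.23


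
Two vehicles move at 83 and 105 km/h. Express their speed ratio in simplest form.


Ratio = 83:105
GCD = 1
Simplified = 83:105
Time ratio (same distance) = 105:83
Speed ratio = 83:105

83:105


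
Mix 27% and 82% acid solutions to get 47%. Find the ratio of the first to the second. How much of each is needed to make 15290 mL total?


Let x parts of 27% mix with y parts of 82%.
27x + 82y = 47(x + y)
27x + 82y = 47x + 47y
x(27 - 47) = y(47 - 82)
x/y = (82 - 47)/(47 - 27) = 35/20
Simplify: 7:4
Total parts = 11; one part = 15290/11 = 1390.00 mL
27% solution: 7×1390.00 = 9730.00 mL
82% solution: 4×1390.00 = 5560.00 mL
= ratio 7:4; 9730.00 mL and 5560.00 mL

ratio 7:4; 9730.00 mL and 5560.00 mL


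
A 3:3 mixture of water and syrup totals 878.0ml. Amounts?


Total parts = 3 + 3 = 6
water: 878.0 × 3/6 = 439.0ml
syrup: 878.0 × 3/6 = 439.0ml
= 439.0ml and 439.0ml

439.0ml and 439.0ml


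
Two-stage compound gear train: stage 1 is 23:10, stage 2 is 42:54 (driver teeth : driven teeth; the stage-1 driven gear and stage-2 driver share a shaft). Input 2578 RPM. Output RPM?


Stage 1: RPM_B = RPM_A × t_A/t_B = 2578 × 23/10 = 59294/10 = 5929.40
B and C share a shaft → RPM_C = RPM_B
Stage 2: RPM_D = RPM_C × t_C/t_D = RPM_A × (t_A×t_C)/(t_B×t_D)
Overall ratio = (23×42)/(10×54) = 966/540
RPM_D = 2578 × 966/540 = 2490348/540
≈ 4611.76 RPM

4611.76 RPM


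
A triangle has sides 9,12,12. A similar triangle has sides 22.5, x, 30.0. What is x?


Scale factor = 22.5/9 = 2.5
Missing side = 12 × 2.5
= 30.0

30.0


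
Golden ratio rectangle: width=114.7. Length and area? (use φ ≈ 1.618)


φ = (1 + √5) / 2 ≈ 1.618
Length = width × φ = 114.7 × 1.618 = 185.5846
≈ 185.58
Area = width × length = 114.7 × 185.5846 = 21286.55362 ≈ 21286.55
= Length: 185.58, Area: 21286.55

Length: 185.58, Area: 21286.55


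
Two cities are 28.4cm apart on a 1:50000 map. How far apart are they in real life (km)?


Real distance = map distance × scale
= 28.4cm × 50000
= 1420000 cm = 14200.0 m
= 14.200 km

14.200 km


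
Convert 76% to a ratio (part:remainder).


76% means 76 parts out of 100; remainder = 24
Part : remainder = 76:24
GCD = 4
= 19:6

19:6


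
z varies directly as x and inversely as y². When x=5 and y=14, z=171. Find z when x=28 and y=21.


z = k·x/y²
Solve for k using the known point: k = z·y²/x = 171×196/5 = 33516/5 = 6703.2000
Now evaluate at x=28, y=21:
z = k × 28 / 441 = (33516 × 28) / (5 × 441) = 938448/2205
= 425.6000

425.6000


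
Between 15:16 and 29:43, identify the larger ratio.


15/16 = 0.9375
29/43 = 0.6744
0.9375 > 0.6744, so 15:16 is greater
= 15:16

15:16


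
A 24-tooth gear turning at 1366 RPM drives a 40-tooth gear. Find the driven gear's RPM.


Gear ratio = 24:40 = 3:5
RPM_B = RPM_A × (teeth_A / teeth_B)
= 1366 × (24/40)
= 819.6 RPM

819.6 RPM


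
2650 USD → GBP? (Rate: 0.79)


Amount × rate = 2650 × 0.79
= 2093.50 GBP

2093.50 GBP


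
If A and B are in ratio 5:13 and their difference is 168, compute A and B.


Let A = 5k, B = 13k.
13k - 5k = 168
8k = 168 → k = 168/8 = 21
A = 5×21 = 105, B = 13×21 = 273
= A = 105, B = 273

A = 105, B = 273


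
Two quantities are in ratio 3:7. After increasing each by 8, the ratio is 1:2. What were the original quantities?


Let A = 3k, B = 7k.
(3k + 8) / (7k + 8) = 1/2
Cross-multiply: 2(3k + 8) = 1(7k + 8)
6k + 16 = 7k + 8
6k - 7k = 8 - 16
-1k = -8
k = -8/-1 = 8
A = 3×8 = 24, B = 7×8 = 56
= A = 24, B = 56

A = 24, B = 56


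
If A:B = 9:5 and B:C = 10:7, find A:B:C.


Match B: multiply A:B by 10 → 90:50
Multiply B:C by 5 → 50:35
Combined: 90:50:35
GCD = 5
= 18:10:7

18:10:7


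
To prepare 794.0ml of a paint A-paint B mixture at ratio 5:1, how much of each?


Total parts = 5 + 1 = 6
paint A: 794.0 × 5/6 = 661.7ml
paint B: 794.0 × 1/6 = 132.3ml
= 661.7ml and 132.3ml

661.7ml and 132.3ml


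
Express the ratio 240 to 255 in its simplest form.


GCD(240, 255) = 15
240/15 : 255/15
= 16:17

16:17


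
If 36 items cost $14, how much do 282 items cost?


Direct proportion: y/x = constant
k = 14/36 ≈ 0.3889
y₂ = k × 282 = 14 × 282 / 36 = 3948/36
≈ 109.67

109.67


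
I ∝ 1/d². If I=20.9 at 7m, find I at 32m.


I₁d₁² = I₂d₂²
I₂ = I₁ × (d₁/d₂)²
= 20.9 × (7/32)²
= 20.9 × 49/1024
= 1024.1/1024
≈ 1.0001

1.0001


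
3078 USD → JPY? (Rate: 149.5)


Amount × rate = 3078 × 149.5
= 460161.00 JPY

460161.00 JPY


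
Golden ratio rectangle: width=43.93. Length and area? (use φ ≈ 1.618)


φ = (1 + √5) / 2 ≈ 1.618
Length = width × φ = 43.93 × 1.618 = 71.07874
≈ 71.08
Area = width × length = 43.93 × 71.07874 = 3122.4890482 ≈ 3122.49
= Length: 71.08, Area: 3122.49

Length: 71.08, Area: 3122.49


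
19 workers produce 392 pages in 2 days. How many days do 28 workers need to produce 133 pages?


Days ∝ work / workers, so d₂ = d₁ × (m₁/m₂) × (w₂/w₁)
Workers factor (inverse): 19/28 ≈ 0.6786
Work factor (direct): 133/392 ≈ 0.3393
d₂ = 2 × 19/28 × 133/392 = (2 × 19 × 133) / (28 × 392) = 5054/10976
≈ 0.46 days

0.46 days


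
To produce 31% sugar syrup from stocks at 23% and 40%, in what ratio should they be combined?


Let x parts of 23% mix with y parts of 40%.
23x + 40y = 31(x + y)
23x + 40y = 31x + 31y
x(23 - 31) = y(31 - 40)
x/y = (40 - 31)/(31 - 23) = 9/8
Simplify: 9:8
= 9:8

9:8


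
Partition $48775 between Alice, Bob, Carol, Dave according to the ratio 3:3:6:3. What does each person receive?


Total parts = 3 + 3 + 6 + 3 = 15
Alice: 48775 × 3/15 = 9755.00
Bob: 48775 × 3/15 = 9755.00
Carol: 48775 × 6/15 = 19510.00
Dave: 48775 × 3/15 = 9755.00
= Alice: $9755.00, Bob: $9755.00, Carol: $19510.00, Dave: $9755.00

Alice: $9755.00, Bob: $9755.00, Carol: $19510.00, Dave: $9755.00


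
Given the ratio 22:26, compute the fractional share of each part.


Total parts = 22 + 26 = 48
First part: 22/48 = 11/24
Second part: 26/48 = 13/24
= 11/24 and 13/24

11/24 and 13/24


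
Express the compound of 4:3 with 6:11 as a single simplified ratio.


Compound ratio = (4×6) : (3×11)
= 24:33
GCD = 3
= 8:11

8:11


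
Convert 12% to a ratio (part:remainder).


12% means 12 parts out of 100; remainder = 88
Part : remainder = 12:88
GCD = 4
= 3:22

3:22


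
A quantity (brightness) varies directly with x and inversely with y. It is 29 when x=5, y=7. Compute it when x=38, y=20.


z = k·x/y
Solve for k using the known point: k = z·y/x = 29×7/5 = 203/5 = 40.6000
Now evaluate at x=38, y=20:
z = k × 38 / 20 = (203 × 38) / (5 × 20) = 7714/100
= 77.1400

77.1400


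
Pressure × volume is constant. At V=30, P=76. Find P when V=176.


Inverse proportion: x × y = constant
k = 30 × 76 = 2280
y₂ = k / 176 = 2280 / 176
= 12.95

12.95


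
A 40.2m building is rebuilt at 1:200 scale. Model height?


Model size = real / scale
= 40.2 / 200
= 0.2010 m

0.2010 m


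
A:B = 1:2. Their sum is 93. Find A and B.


Let A = 1k, B = 2k.
1k + 2k = 93
3k = 93 → k = 93/3 = 31
A = 1×31 = 31, B = 2×31 = 62
= A = 31, B = 62

A = 31, B = 62


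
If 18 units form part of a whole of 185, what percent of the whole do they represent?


Percentage = (part / whole) × 100
= (18 / 185) × 100
≈ 9.73%

9.73%


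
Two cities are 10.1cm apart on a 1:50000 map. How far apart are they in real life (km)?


Real distance = map distance × scale
= 10.1cm × 50000
= 505000 cm = 5050.0 m
= 5.050 km

5.050 km


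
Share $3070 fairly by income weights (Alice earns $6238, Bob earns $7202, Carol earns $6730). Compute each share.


Total income = 6238 + 7202 + 6730 = $20170
Alice: $3070 × 6238/20170 = $949.46
Bob: $3070 × 7202/20170 = $1096.19
Carol: $3070 × 6730/20170 = $1024.35
= Alice: $949.46, Bob: $1096.19, Carol: $1024.35

Alice: $949.46, Bob: $1096.19, Carol: $1024.35


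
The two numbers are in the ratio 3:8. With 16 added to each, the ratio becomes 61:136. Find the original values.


Let A = 3k, B = 8k.
(3k + 16) / (8k + 16) = 61/136
Cross-multiply: 136(3k + 16) = 61(8k + 16)
408k + 2176 = 488k + 976
408k - 488k = 976 - 2176
-80k = -1200
k = -1200/-80 = 15
A = 3×15 = 45, B = 8×15 = 120
= A = 45, B = 120

A = 45, B = 120


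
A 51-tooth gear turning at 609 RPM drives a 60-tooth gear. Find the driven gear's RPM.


Gear ratio = 51:60 = 17:20
RPM_B = RPM_A × (teeth_A / teeth_B)
= 609 × (51/60)
= 517.7 RPM

517.7 RPM


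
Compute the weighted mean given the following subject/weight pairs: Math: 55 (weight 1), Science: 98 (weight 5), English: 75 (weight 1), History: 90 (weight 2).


Numerator = 55×1 + 98×5 + 75×1 + 90×2
= 55 + 490 + 75 + 180
= 800
Total weight = 9
Weighted avg = 800/9
= 88.89

88.89


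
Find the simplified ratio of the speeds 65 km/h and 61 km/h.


Ratio = 65:61
GCD = 1
Simplified = 65:61
Time ratio (same distance) = 61:65
Speed ratio = 65:61

65:61


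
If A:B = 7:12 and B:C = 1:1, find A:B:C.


Match B: multiply A:B by 1 → 7:12
Multiply B:C by 12 → 12:12
Combined: 7:12:12
GCD = 1
= 7:12:12

7:12:12


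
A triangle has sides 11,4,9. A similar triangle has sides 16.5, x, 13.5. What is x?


Scale factor = 16.5/11 = 1.5
Missing side = 4 × 1.5
= 6.0

6.0


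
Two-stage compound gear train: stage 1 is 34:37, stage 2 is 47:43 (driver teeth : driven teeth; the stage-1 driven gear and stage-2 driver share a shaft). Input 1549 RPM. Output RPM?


Stage 1: RPM_B = RPM_A × t_A/t_B = 1549 × 34/37 = 52666/37 ≈ 1423.41
B and C share a shaft → RPM_C = RPM_B
Stage 2: RPM_D = RPM_C × t_C/t_D = RPM_A × (t_A×t_C)/(t_B×t_D)
Overall ratio = (34×47)/(37×43) = 1598/1591
RPM_D = 1549 × 1598/1591 = 2475302/1591
≈ 1555.82 RPM

1555.82 RPM


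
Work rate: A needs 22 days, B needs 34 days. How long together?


Rate of A = 1/22 per day
Rate of B = 1/34 per day
Combined rate = 1/22 + 1/34 = 56/748 ≈ 0.0749 per day
Days = 1 / combined rate = 748/56
≈ 13.36 days

13.36 days


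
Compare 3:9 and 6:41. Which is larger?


3/9 = 0.3333
6/41 = 0.1463
0.3333 > 0.1463, so 3:9 is greater
= 3:9

3:9


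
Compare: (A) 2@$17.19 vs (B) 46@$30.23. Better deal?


Deal A: $17.19/2 = $8.5950/unit
Deal B: $30.23/46 = $0.6572/unit
B is cheaper per unit
= Deal B

Deal B


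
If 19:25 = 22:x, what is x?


Cross multiply: 19 × x = 25 × 22
19x = 550
x = 550 / 19
= 28.95

28.95


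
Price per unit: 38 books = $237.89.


Unit rate = total / quantity
= 237.89 / 38
= $6.26 per unit

$6.26 per unit


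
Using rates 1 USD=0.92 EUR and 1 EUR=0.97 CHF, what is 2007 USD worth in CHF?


Step 1: 2007 USD × 0.92 = 1846.44 EUR
Step 2: 1846.44 EUR × 0.97 = 1791.05 CHF
Implied rate USD→CHF = 0.92 × 0.97 = 0.8924
= 1791.05 CHF

1791.05 CHF


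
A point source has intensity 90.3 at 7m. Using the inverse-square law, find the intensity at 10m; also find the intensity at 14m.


I₁d₁² = I₂d₂²
I at 10m = 90.3 × (7/10)² = 90.3 × 49/100 = 4424.7/100 = 44.2470
I at 14m = 90.3 × (7/14)² = 90.3 × 49/196 = 4424.7/196 = 22.5750
= 44.2470 and 22.5750

44.2470 and 22.5750


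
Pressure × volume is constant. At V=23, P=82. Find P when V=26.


Inverse proportion: x × y = constant
k = 23 × 82 = 1886
y₂ = k / 26 = 1886 / 26
= 72.54

72.54


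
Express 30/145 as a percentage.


Percentage = (part / whole) × 100
= (30 / 145) × 100
≈ 20.69%

20.69%


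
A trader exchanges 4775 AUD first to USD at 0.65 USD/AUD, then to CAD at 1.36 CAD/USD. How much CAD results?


Step 1: 4775 AUD × 0.65 = 3103.75 USD
Step 2: 3103.75 USD × 1.36 = 4221.10 CAD
Implied rate AUD→CAD = 0.65 × 1.36 = 0.8840
= 4221.10 CAD

4221.10 CAD


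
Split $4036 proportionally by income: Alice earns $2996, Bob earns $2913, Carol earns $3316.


Total income = 2996 + 2913 + 3316 = $9225
Alice: $4036 × 2996/9225 = $1310.77
Bob: $4036 × 2913/9225 = $1274.46
Carol: $4036 × 3316/9225 = $1450.77
= Alice: $1310.77, Bob: $1274.46, Carol: $1450.77

Alice: $1310.77, Bob: $1274.46, Carol: $1450.77


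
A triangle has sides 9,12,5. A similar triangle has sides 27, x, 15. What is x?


Scale factor = 27/9 = 3
Missing side = 12 × 3
= 36.0

36.0


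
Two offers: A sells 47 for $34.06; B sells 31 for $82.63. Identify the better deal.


Deal A: $34.06/47 = $0.7247/unit
Deal B: $82.63/31 = $2.6655/unit
A is cheaper per unit
= Deal A

Deal A


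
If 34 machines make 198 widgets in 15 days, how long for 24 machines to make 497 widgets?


Days ∝ work / workers, so d₂ = d₁ × (m₁/m₂) × (w₂/w₁)
Workers factor (inverse): 34/24 ≈ 1.4167
Work factor (direct): 497/198 ≈ 2.5101
d₂ = 15 × 34/24 × 497/198 = (15 × 34 × 497) / (24 × 198) = 253470/4752
≈ 53.34 days

53.34 days


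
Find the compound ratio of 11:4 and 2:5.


Compound ratio = (11×2) : (4×5)
= 22:20
GCD = 2
= 11:10

11:10


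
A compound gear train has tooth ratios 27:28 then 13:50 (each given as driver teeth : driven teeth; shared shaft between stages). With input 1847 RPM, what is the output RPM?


Stage 1: RPM_B = RPM_A × t_A/t_B = 1847 × 27/28 = 49869/28 ≈ 1781.04
B and C share a shaft → RPM_C = RPM_B
Stage 2: RPM_D = RPM_C × t_C/t_D = RPM_A × (t_A×t_C)/(t_B×t_D)
Overall ratio = (27×13)/(28×50) = 351/1400
RPM_D = 1847 × 351/1400 = 648297/1400
≈ 463.07 RPM

463.07 RPM


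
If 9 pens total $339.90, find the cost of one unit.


Unit rate = total / quantity
= 339.90 / 9
= $37.77 per unit

$37.77 per unit


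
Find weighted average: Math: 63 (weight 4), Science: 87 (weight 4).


Numerator = 63×4 + 87×4
= 252 + 348
= 600
Total weight = 8
Weighted avg = 600/8
= 75.00

75.00


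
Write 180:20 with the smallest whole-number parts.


GCD(180, 20) = 20
180/20 : 20/20
= 9:1

9:1


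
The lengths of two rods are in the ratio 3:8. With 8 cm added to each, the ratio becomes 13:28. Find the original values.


Let A = 3k, B = 8k.
(3k + 8) / (8k + 8) = 13/28
Cross-multiply: 28(3k + 8) = 13(8k + 8)
84k + 224 = 104k + 104
84k - 104k = 104 - 224
-20k = -120
k = -120/-20 = 6
A = 3×6 = 18, B = 8×6 = 48
= A = 18, B = 48

A = 18, B = 48


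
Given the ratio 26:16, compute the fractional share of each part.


Total parts = 26 + 16 = 42
First part: 26/42 = 13/21
Second part: 16/42 = 8/21
= 13/21 and 8/21

13/21 and 8/21


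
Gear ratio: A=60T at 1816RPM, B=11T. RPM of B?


Gear ratio = 60:11 = 60:11
RPM_B = RPM_A × (teeth_A / teeth_B)
= 1816 × (60/11)
= 9905.5 RPM

9905.5 RPM


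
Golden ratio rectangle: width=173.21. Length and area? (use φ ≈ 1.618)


φ = (1 + √5) / 2 ≈ 1.618
Length = width × φ = 173.21 × 1.618 = 280.25378
≈ 280.25
Area = width × length = 173.21 × 280.25378 = 48542.7572338 ≈ 48542.76
= Length: 280.25, Area: 48542.76

Length: 280.25, Area: 48542.76


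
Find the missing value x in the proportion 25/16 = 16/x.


Cross multiply: 25 × x = 16 × 16
25x = 256
x = 256 / 25
= 10.24

10.24


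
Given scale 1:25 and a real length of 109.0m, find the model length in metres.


Model size = real / scale
= 109.0 / 25
= 4.3600 m

4.3600 m


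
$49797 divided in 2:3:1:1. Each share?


Total parts = 2 + 3 + 1 + 1 = 7
Part 1: 49797 × 2/7 = 14227.71
Part 2: 49797 × 3/7 = 21341.57
Part 3: 49797 × 1/7 = 7113.86
Part 4: 49797 × 1/7 = 7113.86
= Part 1: $14227.71, Part 2: $21341.57, Part 3: $7113.86, Part 4: $7113.86

Part 1: $14227.71, Part 2: $21341.57, Part 3: $7113.86, Part 4: $7113.86


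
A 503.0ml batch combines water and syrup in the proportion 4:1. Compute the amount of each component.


Total parts = 4 + 1 = 5
water: 503.0 × 4/5 = 402.4ml
syrup: 503.0 × 1/5 = 100.6ml
= 402.4ml and 100.6ml

402.4ml and 100.6ml


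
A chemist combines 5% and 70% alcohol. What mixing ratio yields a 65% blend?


Let x parts of 5% mix with y parts of 70%.
5x + 70y = 65(x + y)
5x + 70y = 65x + 65y
x(5 - 65) = y(65 - 70)
x/y = (70 - 65)/(65 - 5) = 5/60
Simplify: 1:12
= 1:12

1:12


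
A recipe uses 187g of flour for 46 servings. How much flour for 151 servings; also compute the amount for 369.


Direct proportion: y/x = constant
k = 187/46 ≈ 4.0652
y at x=151: k × 151 = 187 × 151 / 46 = 28237/46 ≈ 613.85
y at x=369: k × 369 = 187 × 369 / 46 = 69003/46 ≈ 1500.07
= 613.85 and 1500.07

613.85 and 1500.07


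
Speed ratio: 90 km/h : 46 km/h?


Ratio = 90:46
GCD = 2
Simplified = 45:23
Time ratio (same distance) = 23:45
Speed ratio = 45:23

45:23


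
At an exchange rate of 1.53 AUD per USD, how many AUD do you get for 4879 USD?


Amount × rate = 4879 × 1.53
= 7464.87 AUD

7464.87 AUD


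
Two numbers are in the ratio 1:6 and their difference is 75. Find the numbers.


Let A = 1k, B = 6k.
6k - 1k = 75
5k = 75 → k = 75/5 = 15
A = 1×15 = 15, B = 6×15 = 90
= A = 15, B = 90

A = 15, B = 90


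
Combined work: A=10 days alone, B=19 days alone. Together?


Rate of A = 1/10 per day
Rate of B = 1/19 per day
Combined rate = 1/10 + 1/19 = 29/190 ≈ 0.1526 per day
Days = 1 / combined rate = 190/29
≈ 6.55 days

6.55 days


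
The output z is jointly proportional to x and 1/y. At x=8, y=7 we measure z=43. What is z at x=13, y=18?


z = k·x/y
Solve for k using the known point: k = z·y/x = 43×7/8 = 301/8 = 37.6250
Now evaluate at x=13, y=18:
z = k × 13 / 18 = (301 × 13) / (8 × 18) = 3913/144
≈ 27.1736

27.1736


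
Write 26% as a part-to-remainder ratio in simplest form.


26% means 26 parts out of 100; remainder = 74
Part : remainder = 26:74
GCD = 2
= 13:37

13:37


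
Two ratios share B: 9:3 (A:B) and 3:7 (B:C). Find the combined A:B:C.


Match B: multiply A:B by 3 → 27:9
Multiply B:C by 3 → 9:21
Combined: 27:9:21
GCD = 3
= 9:3:7

9:3:7


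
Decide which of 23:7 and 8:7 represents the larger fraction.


23/7 = 3.2857
8/7 = 1.1429
3.2857 > 1.1429, so 23:7 is greater
= 23:7

23:7


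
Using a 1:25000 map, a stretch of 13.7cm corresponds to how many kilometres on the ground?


Real distance = map distance × scale
= 13.7cm × 25000
= 342500 cm = 3425.0 m
= 3.425 km

3.425 km


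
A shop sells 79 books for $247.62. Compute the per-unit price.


Unit rate = total / quantity
= 247.62 / 79
= $3.13 per unit

$3.13 per unit


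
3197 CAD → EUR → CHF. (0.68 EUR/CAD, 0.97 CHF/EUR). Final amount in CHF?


Step 1: 3197 CAD × 0.68 = 2173.96 EUR
Step 2: 2173.96 EUR × 0.97 = 2108.74 CHF
Implied rate CAD→CHF = 0.68 × 0.97 = 0.6596
= 2108.74 CHF

2108.74 CHF


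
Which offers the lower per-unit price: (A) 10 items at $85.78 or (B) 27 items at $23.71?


Deal A: $85.78/10 = $8.5780/unit
Deal B: $23.71/27 = $0.8781/unit
B is cheaper per unit
= Deal B

Deal B


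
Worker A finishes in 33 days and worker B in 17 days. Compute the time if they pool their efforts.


Rate of A = 1/33 per day
Rate of B = 1/17 per day
Combined rate = 1/33 + 1/17 = 50/561 ≈ 0.0891 per day
Days = 1 / combined rate = 561/50
= 11.22 days

11.22 days


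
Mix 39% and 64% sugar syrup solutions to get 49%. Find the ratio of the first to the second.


Let x parts of 39% mix with y parts of 64%.
39x + 64y = 49(x + y)
39x + 64y = 49x + 49y
x(39 - 49) = y(49 - 64)
x/y = (64 - 49)/(49 - 39) = 15/10
Simplify: 3:2
= 3:2

3:2


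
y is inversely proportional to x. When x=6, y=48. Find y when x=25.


Inverse proportion: x × y = constant
k = 6 × 48 = 288
y₂ = k / 25 = 288 / 25
= 11.52

11.52


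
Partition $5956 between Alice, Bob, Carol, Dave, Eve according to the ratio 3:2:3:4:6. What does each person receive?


Total parts = 3 + 2 + 3 + 4 + 6 = 18
Alice: 5956 × 3/18 = 992.67
Bob: 5956 × 2/18 = 661.78
Carol: 5956 × 3/18 = 992.67
Dave: 5956 × 4/18 = 1323.56
Eve: 5956 × 6/18 = 1985.33
= Alice: $992.67, Bob: $661.78, Carol: $992.67, Dave: $1323.56, Eve: $1985.33

Alice: $992.67, Bob: $661.78, Carol: $992.67, Dave: $1323.56, Eve: $1985.33


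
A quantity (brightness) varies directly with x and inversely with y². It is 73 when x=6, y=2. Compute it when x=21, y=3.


z = k·x/y²
Solve for k using the known point: k = z·y²/x = 73×4/6 = 292/6 ≈ 48.6667
Now evaluate at x=21, y=3:
z = k × 21 / 9 = (292 × 21) / (6 × 9) = 6132/54
≈ 113.5556

113.5556


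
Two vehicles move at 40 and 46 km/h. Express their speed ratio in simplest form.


Ratio = 40:46
GCD = 2
Simplified = 20:23
Time ratio (same distance) = 23:20
Speed ratio = 20:23

20:23


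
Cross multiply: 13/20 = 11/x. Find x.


Cross multiply: 13 × x = 20 × 11
13x = 220
x = 220 / 13
= 16.92

16.92


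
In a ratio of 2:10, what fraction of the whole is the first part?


Total parts = 2 + 10 = 12
First part: 2/12 = 1/6
= 1/6

1/6


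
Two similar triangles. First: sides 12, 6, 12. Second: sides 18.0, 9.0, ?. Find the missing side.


Scale factor = 18.0/12 = 1.5
Missing side = 12 × 1.5
= 18.0

18.0


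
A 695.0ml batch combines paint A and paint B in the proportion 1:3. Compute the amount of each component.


Total parts = 1 + 3 = 4
paint A: 695.0 × 1/4 = 173.8ml
paint B: 695.0 × 3/4 = 521.3ml
= 173.8ml and 521.3ml

173.8ml and 521.3ml


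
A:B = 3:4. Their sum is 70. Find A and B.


Let A = 3k, B = 4k.
3k + 4k = 70
7k = 70 → k = 70/7 = 10
A = 3×10 = 30, B = 4×10 = 40
= A = 30, B = 40

A = 30, B = 40


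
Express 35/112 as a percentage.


Percentage = (part / whole) × 100
= (35 / 112) × 100
= 31.25%

31.25%


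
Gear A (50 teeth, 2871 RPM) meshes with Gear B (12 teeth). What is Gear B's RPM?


Gear ratio = 50:12 = 25:6
RPM_B = RPM_A × (teeth_A / teeth_B)
= 2871 × (50/12)
= 11962.5 RPM

11962.5 RPM


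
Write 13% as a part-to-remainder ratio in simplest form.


13% means 13 parts out of 100; remainder = 87
Part : remainder = 13:87
GCD = 1
= 13:87

13:87


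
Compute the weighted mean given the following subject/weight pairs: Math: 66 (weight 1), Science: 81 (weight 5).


Numerator = 66×1 + 81×5
= 66 + 405
= 471
Total weight = 6
Weighted avg = 471/6
= 78.50

78.50


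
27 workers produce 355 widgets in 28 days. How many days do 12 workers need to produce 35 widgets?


Days ∝ work / workers, so d₂ = d₁ × (m₁/m₂) × (w₂/w₁)
Workers factor (inverse): 27/12 = 2.2500
Work factor (direct): 35/355 ≈ 0.0986
d₂ = 28 × 27/12 × 35/355 = (28 × 27 × 35) / (12 × 355) = 26460/4260
≈ 6.21 days

6.21 days


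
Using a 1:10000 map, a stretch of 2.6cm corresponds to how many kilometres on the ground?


Real distance = map distance × scale
= 2.6cm × 10000
= 26000 cm = 260.0 m
= 0.260 km

0.260 km


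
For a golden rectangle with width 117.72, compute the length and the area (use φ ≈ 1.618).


φ = (1 + √5) / 2 ≈ 1.618
Length = width × φ = 117.72 × 1.618 = 190.47096
≈ 190.47
Area = width × length = 117.72 × 190.47096 = 22422.2414112 ≈ 22422.24
= Length: 190.47, Area: 22422.24

Length: 190.47, Area: 22422.24


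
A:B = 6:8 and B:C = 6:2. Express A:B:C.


Match B: multiply A:B by 6 → 36:48
Multiply B:C by 8 → 48:16
Combined: 36:48:16
GCD = 4
= 9:12:4

9:12:4
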